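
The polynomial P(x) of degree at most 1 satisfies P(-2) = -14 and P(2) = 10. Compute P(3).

16

Write P(x) = ax + b. Substituting each data point gives a linear system:
  -2a + b = -14
  2a + b = 10
Solving the system yields a = 6, b = -2.
So P(x) = 6x - 2.
Then P(3) = 16.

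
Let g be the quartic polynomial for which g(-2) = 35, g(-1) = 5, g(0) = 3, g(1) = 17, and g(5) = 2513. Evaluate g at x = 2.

107

Write g(x) = ax^4 + bx^3 + cx^2 + dx + e. Substituting each data point gives a linear system:
  16a - 8b + 4c - 2d + e = 35
  a - b + c - d + e = 5
  e = 3
  a + b + c + d + e = 17
  625a + 125b + 25c + 5d + e = 2513
Solving the system yields a = 3, b = 4, c = 5, d = 2, e = 3.
So g(x) = 3x^4 + 4x^3 + 5x^2 + 2x + 3.
Then g(2) = 107.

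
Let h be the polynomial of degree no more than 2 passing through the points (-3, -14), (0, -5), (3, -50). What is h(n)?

h(n) = -3n^2 - 6n - 5

Write h(n) = an^2 + bn + c. Substituting each data point gives a linear system:
  9a - 3b + c = -14
  c = -5
  9a + 3b + c = -50
Solving the system yields a = -3, b = -6, c = -5.
So h(n) = -3n² - 6n - 5.
Check: h(0) = -5. ✓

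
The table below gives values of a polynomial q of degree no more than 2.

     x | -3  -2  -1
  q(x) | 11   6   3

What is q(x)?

Write q(x) = ax^2 + bx + c. Substituting each data point gives a linear system:
  9a - 3b + c = 11
  4a - 2b + c = 6
  a - b + c = 3
Solving the system yields a = 1, b = 0, c = 2.
So q(x) = x^2 + 2.
Check: q(-3) = 11. ✓

q(x) = x^2 + 2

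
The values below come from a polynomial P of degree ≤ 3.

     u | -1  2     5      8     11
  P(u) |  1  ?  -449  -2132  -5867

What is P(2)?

-8

The 4 known points determine the degree-3 polynomial uniquely.
Write P(u) = au^3 + bu^2 + cu + d. Substituting each data point gives a linear system:
  -a + b - c + d = 1
  125a + 25b + 5c + d = -449
  512a + 64b + 8c + d = -2132
  1331a + 121b + 11c + d = -5867
Solving the system yields a = -5, b = 6, c = 6, d = -4.
So P(u) = -5u^3 + 6u^2 + 6u - 4.
Then P(2) = -8.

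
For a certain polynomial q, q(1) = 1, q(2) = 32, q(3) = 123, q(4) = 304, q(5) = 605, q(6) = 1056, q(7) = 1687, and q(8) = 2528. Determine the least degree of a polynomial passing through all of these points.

3

Forward differences of the values at t = 1, 2, 3, 4, 5, 6, 7, 8:
  q  : 1  32  123  304  605  1056  1687  2528
  Δ  : 31  91  181  301  451  631  841
  Δ^2: 60  90  120  150  180  210
  Δ^3: 30  30  30  30  30
  Δ^4: 0  0  0  0
  Δ^5: 0  0  0
  Δ^6: 0  0
  Δ^7: 0
The third differences are constant (30) and nonzero, while all higher differences vanish, so the minimal degree is 3.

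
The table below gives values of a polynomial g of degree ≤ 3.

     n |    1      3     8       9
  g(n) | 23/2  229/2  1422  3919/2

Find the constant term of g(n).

Write g(n) = an^3 + bn^2 + cn + d. Substituting each data point gives a linear system:
  a + b + c + d = 23/2
  27a + 9b + 3c + d = 229/2
  512a + 64b + 8c + d = 1422
  729a + 81b + 9c + d = 3919/2
Solving the system yields a = 2, b = 6, c = 3/2, d = 2.
So g(n) = 2n^3 + 6n^2 + (3/2)n + 2.
The constant term is 2.

2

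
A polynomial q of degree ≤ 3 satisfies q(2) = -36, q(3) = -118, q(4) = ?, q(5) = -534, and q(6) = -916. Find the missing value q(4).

On equispaced nodes a degree-3 polynomial has vanishing fourth forward difference, so
  q(2) - 4·q(3) + 6·q(4) - 4·q(5) + q(6) = 0.
Substituting the known values and solving for q(4):
  6·q(4) = -1656
  q(4) = -276.

-276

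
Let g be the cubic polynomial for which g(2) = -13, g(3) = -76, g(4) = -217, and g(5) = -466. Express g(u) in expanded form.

g(u) = -5u^3 + 6u^2 + 2u - 1

Using the Lagrange interpolation formula with nodes 2, 3, 4, 5:
  L_0(u) = (u - 3)(u - 4)(u - 5) / -6
  L_1(u) = (u - 2)(u - 4)(u - 5) / 2
  L_2(u) = (u - 2)(u - 3)(u - 5) / -2
  L_3(u) = (u - 2)(u - 3)(u - 4) / 6
Then g(u) = -13·L_0(u) - 76·L_1(u) - 217·L_2(u) - 466·L_3(u).
Expanding and collecting terms gives g(u) = -5u^3 + 6u^2 + 2u - 1.
Check: g(4) = -217. ✓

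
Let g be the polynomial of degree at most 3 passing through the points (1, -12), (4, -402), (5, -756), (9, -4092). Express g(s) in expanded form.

Using the Lagrange interpolation formula with nodes 1, 4, 5, 9:
  L_0(s) = (s - 4)(s - 5)(s - 9) / -96
  L_1(s) = (s - 1)(s - 5)(s - 9) / 15
  L_2(s) = (s - 1)(s - 4)(s - 9) / -16
  L_3(s) = (s - 1)(s - 4)(s - 5) / 160
Then g(s) = -12·L_0(s) - 402·L_1(s) - 756·L_2(s) - 4092·L_3(s).
Expanding and collecting terms gives g(s) = -5s^3 - 6s^2 + 5s - 6.
Check: g(5) = -756. ✓

g(s) = -5s^3 - 6s^2 + 5s - 6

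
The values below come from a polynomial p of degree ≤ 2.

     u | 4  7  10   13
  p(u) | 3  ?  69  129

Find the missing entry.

27

The 3 known points determine the degree-2 polynomial uniquely.
Write p(u) = au^2 + bu + c. Substituting each data point gives a linear system:
  16a + 4b + c = 3
  100a + 10b + c = 69
  169a + 13b + c = 129
Solving the system yields a = 1, b = -3, c = -1.
So p(u) = u^2 - 3u - 1.
Then p(7) = 27.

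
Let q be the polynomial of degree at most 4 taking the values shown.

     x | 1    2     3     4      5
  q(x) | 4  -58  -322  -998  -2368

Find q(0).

2

Forward differences of the values at x = 1, 2, 3, 4, 5:
  q  : 4  -58  -322  -998  -2368
  Δ  : -62  -264  -676  -1370
  Δ^2: -202  -412  -694
  Δ^3: -210  -282
  Δ^4: -72
The fourth differences are constant, confirming degree 4.
Interpolating (Newton forward form) and evaluating at x = 0 gives q(0) = 2.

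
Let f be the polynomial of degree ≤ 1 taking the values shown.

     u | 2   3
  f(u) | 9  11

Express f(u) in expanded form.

f(u) = 2u + 5

Using the Lagrange interpolation formula with nodes 2, 3:
  L_0(u) = (u - 3) / -1
  L_1(u) = (u - 2) / 1
Then f(u) = 9·L_0(u) + 11·L_1(u).
Expanding and collecting terms gives f(u) = 2u + 5.
Check: f(3) = 11. ✓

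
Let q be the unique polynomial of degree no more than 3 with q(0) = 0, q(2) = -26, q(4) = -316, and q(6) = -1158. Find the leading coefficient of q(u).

-6

Write q(u) = au^3 + bu^2 + cu + d. Substituting each data point gives a linear system:
  d = 0
  8a + 4b + 2c + d = -26
  64a + 16b + 4c + d = -316
  216a + 36b + 6c + d = -1158
Solving the system yields a = -6, b = 3, c = 5, d = 0.
So q(u) = -6u^3 + 3u^2 + 5u.
The leading coefficient is -6.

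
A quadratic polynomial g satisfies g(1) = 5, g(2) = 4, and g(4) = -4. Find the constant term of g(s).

Write g(s) = as^2 + bs + c. Substituting each data point gives a linear system:
  a + b + c = 5
  4a + 2b + c = 4
  16a + 4b + c = -4
Solving the system yields a = -1, b = 2, c = 4.
So g(s) = -s^2 + 2s + 4.
The constant term is 4.

4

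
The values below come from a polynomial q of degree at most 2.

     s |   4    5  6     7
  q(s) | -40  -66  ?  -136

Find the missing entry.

The 3 known points determine the degree-2 polynomial uniquely.
Write q(s) = as^2 + bs + c. Substituting each data point gives a linear system:
  16a + 4b + c = -40
  25a + 5b + c = -66
  49a + 7b + c = -136
Solving the system yields a = -3, b = 1, c = 4.
So q(s) = -3s² + s + 4.
Then q(6) = -98.

-98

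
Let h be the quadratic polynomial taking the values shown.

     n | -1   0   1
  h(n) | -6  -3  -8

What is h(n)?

Write h(n) = an^2 + bn + c. Substituting each data point gives a linear system:
  a - b + c = -6
  c = -3
  a + b + c = -8
Solving the system yields a = -4, b = -1, c = -3.
So h(n) = -4n^2 - n - 3.
Check: h(0) = -3. ✓

h(n) = -4n^2 - n - 3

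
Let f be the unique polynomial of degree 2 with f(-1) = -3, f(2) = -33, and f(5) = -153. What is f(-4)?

Using the Lagrange interpolation formula with nodes -1, 2, 5:
  L_0(x) = (x - 2)(x - 5) / 18
  L_1(x) = (x + 1)(x - 5) / -9
  L_2(x) = (x + 1)(x - 2) / 18
Then f(x) = -3·L_0(x) - 33·L_1(x) - 153·L_2(x).
Expanding and collecting terms gives f(x) = -5x^2 - 5x - 3.
Evaluating at x = -4: f(-4) = -63.

-63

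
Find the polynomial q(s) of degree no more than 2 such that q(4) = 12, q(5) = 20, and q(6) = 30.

q(s) = s^2 - s

Write q(s) = as^2 + bs + c. Substituting each data point gives a linear system:
  16a + 4b + c = 12
  25a + 5b + c = 20
  36a + 6b + c = 30
Solving the system yields a = 1, b = -1, c = 0.
So q(s) = s^2 - s.
Check: q(6) = 30. ✓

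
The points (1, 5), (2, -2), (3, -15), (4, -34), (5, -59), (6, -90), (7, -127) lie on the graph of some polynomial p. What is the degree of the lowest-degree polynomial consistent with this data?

Forward differences of the values at x = 1, 2, 3, 4, 5, 6, 7:
  p  : 5  -2  -15  -34  -59  -90  -127
  Δ  : -7  -13  -19  -25  -31  -37
  Δ^2: -6  -6  -6  -6  -6
  Δ^3: 0  0  0  0
  Δ^4: 0  0  0
  Δ^5: 0  0
  Δ^6: 0
The second differences are constant (-6) and nonzero, while all higher differences vanish, so the minimal degree is 2.

2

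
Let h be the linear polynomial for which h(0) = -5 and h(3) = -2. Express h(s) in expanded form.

h(s) = s - 5

Using the Lagrange interpolation formula with nodes 0, 3:
  L_0(s) = (s - 3) / -3
  L_1(s) = s / 3
Then h(s) = -5·L_0(s) - 2·L_1(s).
Expanding and collecting terms gives h(s) = s - 5.
Check: h(3) = -2. ✓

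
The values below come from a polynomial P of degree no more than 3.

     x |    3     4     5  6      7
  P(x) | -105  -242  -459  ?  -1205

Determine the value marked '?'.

-774

The 4 known points determine the degree-3 polynomial uniquely.
Write P(x) = ax^3 + bx^2 + cx + d. Substituting each data point gives a linear system:
  27a + 9b + 3c + d = -105
  64a + 16b + 4c + d = -242
  125a + 25b + 5c + d = -459
  343a + 49b + 7c + d = -1205
Solving the system yields a = -3, b = -4, c = 2, d = 6.
So P(x) = -3x^3 - 4x^2 + 2x + 6.
Then P(6) = -774.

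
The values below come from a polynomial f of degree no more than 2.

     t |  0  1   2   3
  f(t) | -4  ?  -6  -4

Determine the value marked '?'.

-6

The 3 known points determine the degree-2 polynomial uniquely.
Write f(t) = at^2 + bt + c. Substituting each data point gives a linear system:
  c = -4
  4a + 2b + c = -6
  9a + 3b + c = -4
Solving the system yields a = 1, b = -3, c = -4.
So f(t) = t^2 - 3t - 4.
Then f(1) = -6.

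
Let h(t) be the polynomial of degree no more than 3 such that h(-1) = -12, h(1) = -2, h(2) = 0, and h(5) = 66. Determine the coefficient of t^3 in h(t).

1

Write h(t) = at^3 + bt^2 + ct + d. Substituting each data point gives a linear system:
  -a + b - c + d = -12
  a + b + c + d = -2
  8a + 4b + 2c + d = 0
  125a + 25b + 5c + d = 66
Solving the system yields a = 1, b = -3, c = 4, d = -4.
So h(t) = t^3 - 3t^2 + 4t - 4.
The leading coefficient is 1.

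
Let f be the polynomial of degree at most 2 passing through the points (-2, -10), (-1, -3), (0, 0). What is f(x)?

f(x) = -2x^2 + x

Write f(x) = ax^2 + bx + c. Substituting each data point gives a linear system:
  4a - 2b + c = -10
  a - b + c = -3
  c = 0
Solving the system yields a = -2, b = 1, c = 0.
So f(x) = -2x^2 + x.
Check: f(-1) = -3. ✓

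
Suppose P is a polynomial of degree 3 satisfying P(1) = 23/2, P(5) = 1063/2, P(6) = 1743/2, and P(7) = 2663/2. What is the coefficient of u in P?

1

Write P(u) = au^3 + bu^2 + cu + d. Substituting each data point gives a linear system:
  a + b + c + d = 23/2
  125a + 25b + 5c + d = 1063/2
  216a + 36b + 6c + d = 1743/2
  343a + 49b + 7c + d = 2663/2
Solving the system yields a = 3, b = 6, c = 1, d = 3/2.
So P(u) = 3u³ + 6u² + u + 3/2.
The coefficient of u is 1.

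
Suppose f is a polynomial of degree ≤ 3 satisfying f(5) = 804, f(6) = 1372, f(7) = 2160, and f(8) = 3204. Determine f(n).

Using the Lagrange interpolation formula with nodes 5, 6, 7, 8:
  L_0(n) = (n - 6)(n - 7)(n - 8) / -6
  L_1(n) = (n - 5)(n - 7)(n - 8) / 2
  L_2(n) = (n - 5)(n - 6)(n - 8) / -2
  L_3(n) = (n - 5)(n - 6)(n - 7) / 6
Then f(n) = 804·L_0(n) + 1372·L_1(n) + 2160·L_2(n) + 3204·L_3(n).
Expanding and collecting terms gives f(n) = 6n^3 + 2n^2 + 4.
Check: f(8) = 3204. ✓

f(n) = 6n^3 + 2n^2 + 4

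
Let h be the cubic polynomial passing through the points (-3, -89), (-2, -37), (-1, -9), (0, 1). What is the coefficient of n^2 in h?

-6

Write h(n) = an^3 + bn^2 + cn + d. Substituting each data point gives a linear system:
  -27a + 9b - 3c + d = -89
  -8a + 4b - 2c + d = -37
  -a + b - c + d = -9
  d = 1
Solving the system yields a = 1, b = -6, c = 3, d = 1.
So h(n) = n^3 - 6n^2 + 3n + 1.
The coefficient of n^2 is -6.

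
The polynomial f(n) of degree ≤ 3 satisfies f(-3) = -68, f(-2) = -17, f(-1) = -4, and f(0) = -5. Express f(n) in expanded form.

f(n) = 4n^3 + 5n^2 - 5

Write f(n) = an^3 + bn^2 + cn + d. Substituting each data point gives a linear system:
  -27a + 9b - 3c + d = -68
  -8a + 4b - 2c + d = -17
  -a + b - c + d = -4
  d = -5
Solving the system yields a = 4, b = 5, c = 0, d = -5.
So f(n) = 4n³ + 5n² - 5.
Check: f(-1) = -4. ✓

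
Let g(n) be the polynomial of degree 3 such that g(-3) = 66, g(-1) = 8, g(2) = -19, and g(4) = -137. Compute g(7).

Using the Lagrange interpolation formula with nodes -3, -1, 2, 4:
  L_0(n) = (n + 1)(n - 2)(n - 4) / -70
  L_1(n) = (n + 3)(n - 2)(n - 4) / 30
  L_2(n) = (n + 3)(n + 1)(n - 4) / -30
  L_3(n) = (n + 3)(n + 1)(n - 2) / 70
Then g(n) = 66·L_0(n) + 8·L_1(n) - 19·L_2(n) - 137·L_3(n).
Expanding and collecting terms gives g(n) = -2n³ - 3n + 3.
Evaluating at n = 7: g(7) = -704.

-704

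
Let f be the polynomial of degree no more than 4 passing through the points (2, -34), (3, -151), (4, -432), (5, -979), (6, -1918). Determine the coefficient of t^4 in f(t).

-1

Write f(t) = at^4 + bt^3 + ct^2 + dt + e. Substituting each data point gives a linear system:
  16a + 8b + 4c + 2d + e = -34
  81a + 27b + 9c + 3d + e = -151
  256a + 64b + 16c + 4d + e = -432
  625a + 125b + 25c + 5d + e = -979
  1296a + 216b + 36c + 6d + e = -1918
Solving the system yields a = -1, b = -3, c = 0, d = 5, e = -4.
So f(t) = -t^4 - 3t^3 + 5t - 4.
The leading coefficient is -1.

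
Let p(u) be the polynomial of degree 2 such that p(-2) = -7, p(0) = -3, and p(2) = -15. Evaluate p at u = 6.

-87

Forward differences of the values at u = -2, 0, 2:
  p  : -7  -3  -15
  Δ  : 4  -12
  Δ^2: -16
The second differences are constant, confirming degree 2.
Interpolating (Newton forward form) and evaluating at u = 6 gives p(6) = -87.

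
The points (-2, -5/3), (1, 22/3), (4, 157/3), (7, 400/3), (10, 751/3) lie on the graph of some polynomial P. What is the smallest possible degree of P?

2

Forward differences of the values at s = -2, 1, 4, 7, 10:
  P  : -5/3  22/3  157/3  400/3  751/3
  Δ  : 9  45  81  117
  Δ^2: 36  36  36
  Δ^3: 0  0
  Δ^4: 0
The second differences are constant (36) and nonzero, while all higher differences vanish, so the minimal degree is 2.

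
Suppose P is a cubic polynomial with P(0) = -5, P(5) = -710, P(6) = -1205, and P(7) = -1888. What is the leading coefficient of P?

Write P(u) = au^3 + bu^2 + cu + d. Substituting each data point gives a linear system:
  d = -5
  125a + 25b + 5c + d = -710
  216a + 36b + 6c + d = -1205
  343a + 49b + 7c + d = -1888
Solving the system yields a = -5, b = -4, c = 4, d = -5.
So P(u) = -5u³ - 4u² + 4u - 5.
The leading coefficient is -5.

-5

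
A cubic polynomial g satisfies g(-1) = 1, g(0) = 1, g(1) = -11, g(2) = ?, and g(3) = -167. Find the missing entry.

On equispaced nodes a degree-3 polynomial has vanishing fourth forward difference, so
  g(-1) - 4·g(0) + 6·g(1) - 4·g(2) + g(3) = 0.
Substituting the known values and solving for g(2):
  -4·g(2) = 236
  g(2) = -59.

-59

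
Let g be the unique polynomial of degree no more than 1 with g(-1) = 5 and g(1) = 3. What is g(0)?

4

Using the Lagrange interpolation formula with nodes -1, 1:
  L_0(x) = (x - 1) / -2
  L_1(x) = (x + 1) / 2
Then g(x) = 5·L_0(x) + 3·L_1(x).
Expanding and collecting terms gives g(x) = -x + 4.
Evaluating at x = 0: g(0) = 4.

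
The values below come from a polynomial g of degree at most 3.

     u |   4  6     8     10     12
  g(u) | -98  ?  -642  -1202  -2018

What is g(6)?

-290

The 4 known points determine the degree-3 polynomial uniquely.
Write g(u) = au^3 + bu^2 + cu + d. Substituting each data point gives a linear system:
  64a + 16b + 4c + d = -98
  512a + 64b + 8c + d = -642
  1000a + 100b + 10c + d = -1202
  1728a + 144b + 12c + d = -2018
Solving the system yields a = -1, b = -2, c = 0, d = -2.
So g(u) = -u³ - 2u² - 2.
Then g(6) = -290.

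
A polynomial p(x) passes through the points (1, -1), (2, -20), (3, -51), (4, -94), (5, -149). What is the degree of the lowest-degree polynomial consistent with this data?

Forward differences of the values at x = 1, 2, 3, 4, 5:
  p  : -1  -20  -51  -94  -149
  Δ  : -19  -31  -43  -55
  Δ^2: -12  -12  -12
  Δ^3: 0  0
  Δ^4: 0
The second differences are constant (-12) and nonzero, while all higher differences vanish, so the minimal degree is 2.

2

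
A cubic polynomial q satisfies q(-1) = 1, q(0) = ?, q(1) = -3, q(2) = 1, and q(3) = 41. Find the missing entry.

The 4 known points determine the degree-3 polynomial uniquely.
Write q(n) = an^3 + bn^2 + cn + d. Substituting each data point gives a linear system:
  -a + b - c + d = 1
  a + b + c + d = -3
  8a + 4b + 2c + d = 1
  27a + 9b + 3c + d = 41
Solving the system yields a = 4, b = -6, c = -6, d = 5.
So q(n) = 4n^3 - 6n^2 - 6n + 5.
Then q(0) = 5.

5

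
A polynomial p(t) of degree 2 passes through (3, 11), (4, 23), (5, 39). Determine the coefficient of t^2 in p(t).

Write p(t) = at^2 + bt + c. Substituting each data point gives a linear system:
  9a + 3b + c = 11
  16a + 4b + c = 23
  25a + 5b + c = 39
Solving the system yields a = 2, b = -2, c = -1.
So p(t) = 2t² - 2t - 1.
The leading coefficient is 2.

2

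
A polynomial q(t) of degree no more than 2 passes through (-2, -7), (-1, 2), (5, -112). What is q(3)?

-42

Using the Lagrange interpolation formula with nodes -2, -1, 5:
  L_0(t) = (t + 1)(t - 5) / 7
  L_1(t) = (t + 2)(t - 5) / -6
  L_2(t) = (t + 2)(t + 1) / 42
Then q(t) = -7·L_0(t) + 2·L_1(t) - 112·L_2(t).
Expanding and collecting terms gives q(t) = -4t^2 - 3t + 3.
Evaluating at t = 3: q(3) = -42.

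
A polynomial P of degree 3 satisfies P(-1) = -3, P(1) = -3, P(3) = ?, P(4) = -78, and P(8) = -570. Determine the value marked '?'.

The 4 known points determine the degree-3 polynomial uniquely.
Write P(s) = as^3 + bs^2 + cs + d. Substituting each data point gives a linear system:
  -a + b - c + d = -3
  a + b + c + d = -3
  64a + 16b + 4c + d = -78
  512a + 64b + 8c + d = -570
Solving the system yields a = -1, b = -1, c = 1, d = -2.
So P(s) = -s^3 - s^2 + s - 2.
Then P(3) = -35.

-35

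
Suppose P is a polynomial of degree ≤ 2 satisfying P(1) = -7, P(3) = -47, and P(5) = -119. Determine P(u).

Write P(u) = au^2 + bu + c. Substituting each data point gives a linear system:
  a + b + c = -7
  9a + 3b + c = -47
  25a + 5b + c = -119
Solving the system yields a = -4, b = -4, c = 1.
So P(u) = -4u^2 - 4u + 1.
Check: P(1) = -7. ✓

P(u) = -4u^2 - 4u + 1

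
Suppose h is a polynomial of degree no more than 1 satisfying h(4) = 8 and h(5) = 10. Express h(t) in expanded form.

Using the Lagrange interpolation formula with nodes 4, 5:
  L_0(t) = (t - 5) / -1
  L_1(t) = (t - 4) / 1
Then h(t) = 8·L_0(t) + 10·L_1(t).
Expanding and collecting terms gives h(t) = 2t.
Check: h(4) = 8. ✓

h(t) = 2t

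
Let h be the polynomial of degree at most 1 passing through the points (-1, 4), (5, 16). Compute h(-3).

0

Write h(t) = at + b. Substituting each data point gives a linear system:
  -a + b = 4
  5a + b = 16
Solving the system yields a = 2, b = 6.
So h(t) = 2t + 6.
Then h(-3) = 0.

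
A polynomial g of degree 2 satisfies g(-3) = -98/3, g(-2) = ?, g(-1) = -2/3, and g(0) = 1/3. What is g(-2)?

The 3 known points determine the degree-2 polynomial uniquely.
Write g(u) = au^2 + bu + c. Substituting each data point gives a linear system:
  9a - 3b + c = -98/3
  a - b + c = -2/3
  c = 1/3
Solving the system yields a = -5, b = -4, c = 1/3.
So g(u) = -5u^2 - 4u + 1/3.
Then g(-2) = -35/3.

-35/3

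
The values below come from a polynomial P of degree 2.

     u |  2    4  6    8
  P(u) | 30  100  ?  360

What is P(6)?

210

The 3 known points determine the degree-2 polynomial uniquely.
Write P(u) = au^2 + bu + c. Substituting each data point gives a linear system:
  4a + 2b + c = 30
  16a + 4b + c = 100
  64a + 8b + c = 360
Solving the system yields a = 5, b = 5, c = 0.
So P(u) = 5u^2 + 5u.
Then P(6) = 210.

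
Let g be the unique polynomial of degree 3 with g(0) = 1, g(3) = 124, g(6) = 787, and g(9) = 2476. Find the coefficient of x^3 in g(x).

3

Write g(x) = ax^3 + bx^2 + cx + d. Substituting each data point gives a linear system:
  d = 1
  27a + 9b + 3c + d = 124
  216a + 36b + 6c + d = 787
  729a + 81b + 9c + d = 2476
Solving the system yields a = 3, b = 3, c = 5, d = 1.
So g(x) = 3x^3 + 3x^2 + 5x + 1.
The leading coefficient is 3.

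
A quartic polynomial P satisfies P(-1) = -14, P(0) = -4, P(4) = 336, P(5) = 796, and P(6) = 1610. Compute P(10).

Write P(s) = as^4 + bs^3 + cs^2 + ds + e. Substituting each data point gives a linear system:
  a - b + c - d + e = -14
  e = -4
  256a + 64b + 16c + 4d + e = 336
  625a + 125b + 25c + 5d + e = 796
  1296a + 216b + 36c + 6d + e = 1610
Solving the system yields a = 1, b = 2, c = -4, d = 5, e = -4.
So P(s) = s⁴ + 2s³ - 4s² + 5s - 4.
Then P(10) = 11646.

11646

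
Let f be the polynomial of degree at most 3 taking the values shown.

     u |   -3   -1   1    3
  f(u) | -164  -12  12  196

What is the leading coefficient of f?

6

Write f(u) = au^3 + bu^2 + cu + d. Substituting each data point gives a linear system:
  -27a + 9b - 3c + d = -164
  -a + b - c + d = -12
  a + b + c + d = 12
  27a + 9b + 3c + d = 196
Solving the system yields a = 6, b = 2, c = 6, d = -2.
So f(u) = 6u³ + 2u² + 6u - 2.
The leading coefficient is 6.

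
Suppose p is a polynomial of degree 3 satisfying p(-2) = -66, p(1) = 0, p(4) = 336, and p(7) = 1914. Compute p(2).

Forward differences of the values at t = -2, 1, 4, 7:
  p  : -66  0  336  1914
  Δ  : 66  336  1578
  Δ^2: 270  1242
  Δ^3: 972
The third differences are constant, confirming degree 3.
Interpolating (Newton forward form) and evaluating at t = 2 gives p(2) = 34.

34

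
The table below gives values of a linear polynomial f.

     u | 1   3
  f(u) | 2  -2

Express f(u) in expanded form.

Using the Lagrange interpolation formula with nodes 1, 3:
  L_0(u) = (u - 3) / -2
  L_1(u) = (u - 1) / 2
Then f(u) = 2·L_0(u) - 2·L_1(u).
Expanding and collecting terms gives f(u) = -2u + 4.
Check: f(3) = -2. ✓

f(u) = -2u + 4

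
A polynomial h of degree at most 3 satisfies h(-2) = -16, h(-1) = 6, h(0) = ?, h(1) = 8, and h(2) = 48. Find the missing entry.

The 4 known points determine the degree-3 polynomial uniquely.
Write h(x) = ax^3 + bx^2 + cx + d. Substituting each data point gives a linear system:
  -8a + 4b - 2c + d = -16
  -a + b - c + d = 6
  a + b + c + d = 8
  8a + 4b + 2c + d = 48
Solving the system yields a = 5, b = 3, c = -4, d = 4.
So h(x) = 5x^3 + 3x^2 - 4x + 4.
Then h(0) = 4.

4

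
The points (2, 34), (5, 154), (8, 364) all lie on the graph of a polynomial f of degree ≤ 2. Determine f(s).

f(s) = 5s^2 + 5s + 4

Write f(s) = as^2 + bs + c. Substituting each data point gives a linear system:
  4a + 2b + c = 34
  25a + 5b + c = 154
  64a + 8b + c = 364
Solving the system yields a = 5, b = 5, c = 4.
So f(s) = 5s^2 + 5s + 4.
Check: f(8) = 364. ✓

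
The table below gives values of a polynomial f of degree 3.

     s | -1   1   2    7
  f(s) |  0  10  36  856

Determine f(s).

f(s) = 2s^3 + 3s^2 + 3s + 2

Using the Lagrange interpolation formula with nodes -1, 1, 2, 7:
  L_0(s) = (s - 1)(s - 2)(s - 7) / -48
  L_1(s) = (s + 1)(s - 2)(s - 7) / 12
  L_2(s) = (s + 1)(s - 1)(s - 7) / -15
  L_3(s) = (s + 1)(s - 1)(s - 2) / 240
Then f(s) = 0·L_0(s) + 10·L_1(s) + 36·L_2(s) + 856·L_3(s).
Expanding and collecting terms gives f(s) = 2s^3 + 3s^2 + 3s + 2.
Check: f(-1) = 0. ✓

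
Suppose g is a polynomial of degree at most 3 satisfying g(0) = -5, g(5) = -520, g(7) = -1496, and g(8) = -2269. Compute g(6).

-923

Using the Lagrange interpolation formula with nodes 0, 5, 7, 8:
  L_0(t) = (t - 5)(t - 7)(t - 8) / -280
  L_1(t) = t(t - 7)(t - 8) / 30
  L_2(t) = t(t - 5)(t - 8) / -14
  L_3(t) = t(t - 5)(t - 7) / 24
Then g(t) = -5·L_0(t) - 520·L_1(t) - 1496·L_2(t) - 2269·L_3(t).
Expanding and collecting terms gives g(t) = -5t^3 + 5t^2 - 3t - 5.
Evaluating at t = 6: g(6) = -923.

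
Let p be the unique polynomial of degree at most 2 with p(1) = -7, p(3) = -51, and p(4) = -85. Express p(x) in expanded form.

Using the Lagrange interpolation formula with nodes 1, 3, 4:
  L_0(x) = (x - 3)(x - 4) / 6
  L_1(x) = (x - 1)(x - 4) / -2
  L_2(x) = (x - 1)(x - 3) / 3
Then p(x) = -7·L_0(x) - 51·L_1(x) - 85·L_2(x).
Expanding and collecting terms gives p(x) = -4x^2 - 6x + 3.
Check: p(1) = -7. ✓

p(x) = -4x^2 - 6x + 3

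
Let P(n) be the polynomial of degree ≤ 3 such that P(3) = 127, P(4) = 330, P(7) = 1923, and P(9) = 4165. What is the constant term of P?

Write P(n) = an^3 + bn^2 + cn + d. Substituting each data point gives a linear system:
  27a + 9b + 3c + d = 127
  64a + 16b + 4c + d = 330
  343a + 49b + 7c + d = 1923
  729a + 81b + 9c + d = 4165
Solving the system yields a = 6, b = -2, c = -5, d = -2.
So P(n) = 6n³ - 2n² - 5n - 2.
The constant term is -2.

-2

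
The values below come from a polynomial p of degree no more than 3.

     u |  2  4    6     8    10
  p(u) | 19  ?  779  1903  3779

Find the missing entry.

215

The 4 known points determine the degree-3 polynomial uniquely.
Write p(u) = au^3 + bu^2 + cu + d. Substituting each data point gives a linear system:
  8a + 4b + 2c + d = 19
  216a + 36b + 6c + d = 779
  512a + 64b + 8c + d = 1903
  1000a + 100b + 10c + d = 3779
Solving the system yields a = 4, b = -2, c = -2, d = -1.
So p(u) = 4u³ - 2u² - 2u - 1.
Then p(4) = 215.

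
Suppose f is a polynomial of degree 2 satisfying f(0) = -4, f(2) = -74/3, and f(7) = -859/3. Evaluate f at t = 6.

-210

Using the Lagrange interpolation formula with nodes 0, 2, 7:
  L_0(t) = (t - 2)(t - 7) / 14
  L_1(t) = t(t - 7) / -10
  L_2(t) = t(t - 2) / 35
Then f(t) = -4·L_0(t) - 74/3·L_1(t) - 859/3·L_2(t).
Expanding and collecting terms gives f(t) = -6t^2 + (5/3)t - 4.
Evaluating at t = 6: f(6) = -210.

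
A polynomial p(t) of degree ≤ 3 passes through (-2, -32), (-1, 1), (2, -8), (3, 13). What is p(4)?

Using the Lagrange interpolation formula with nodes -2, -1, 2, 3:
  L_0(t) = (t + 1)(t - 2)(t - 3) / -20
  L_1(t) = (t + 2)(t - 2)(t - 3) / 12
  L_2(t) = (t + 2)(t + 1)(t - 3) / -12
  L_3(t) = (t + 2)(t + 1)(t - 2) / 20
Then p(t) = -32·L_0(t) + 1·L_1(t) - 8·L_2(t) + 13·L_3(t).
Expanding and collecting terms gives p(t) = 3t^3 - 6t^2 - 6t + 4.
Evaluating at t = 4: p(4) = 76.

76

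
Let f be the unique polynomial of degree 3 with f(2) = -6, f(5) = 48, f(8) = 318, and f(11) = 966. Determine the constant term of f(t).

Write f(t) = at^3 + bt^2 + ct + d. Substituting each data point gives a linear system:
  8a + 4b + 2c + d = -6
  125a + 25b + 5c + d = 48
  512a + 64b + 8c + d = 318
  1331a + 121b + 11c + d = 966
Solving the system yields a = 1, b = -3, c = 0, d = -2.
So f(t) = t^3 - 3t^2 - 2.
The constant term is -2.

-2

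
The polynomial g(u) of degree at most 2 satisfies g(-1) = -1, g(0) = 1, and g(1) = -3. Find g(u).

Write g(u) = au^2 + bu + c. Substituting each data point gives a linear system:
  a - b + c = -1
  c = 1
  a + b + c = -3
Solving the system yields a = -3, b = -1, c = 1.
So g(u) = -3u^2 - u + 1.
Check: g(-1) = -1. ✓

g(u) = -3u^2 - u + 1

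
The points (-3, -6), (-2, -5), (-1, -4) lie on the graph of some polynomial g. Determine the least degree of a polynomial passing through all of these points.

1

Forward differences of the values at x = -3, -2, -1:
  g  : -6  -5  -4
  Δ  : 1  1
  Δ^2: 0
The first differences are constant (1) and nonzero, while all higher differences vanish, so the minimal degree is 1.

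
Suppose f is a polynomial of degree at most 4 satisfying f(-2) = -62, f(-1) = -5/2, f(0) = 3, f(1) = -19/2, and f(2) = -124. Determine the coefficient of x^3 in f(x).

Write f(x) = ax^4 + bx^3 + cx^2 + dx + e. Substituting each data point gives a linear system:
  16a - 8b + 4c - 2d + e = -62
  a - b + c - d + e = -5/2
  e = 3
  a + b + c + d + e = -19/2
  16a + 8b + 4c + 2d + e = -124
Solving the system yields a = -5, b = -4, c = -4, d = 1/2, e = 3.
So f(x) = -5x⁴ - 4x³ - 4x² + (1/2)x + 3.
The coefficient of x^3 is -4.

-4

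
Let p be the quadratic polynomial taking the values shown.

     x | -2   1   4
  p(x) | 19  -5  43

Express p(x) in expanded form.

Write p(x) = ax^2 + bx + c. Substituting each data point gives a linear system:
  4a - 2b + c = 19
  a + b + c = -5
  16a + 4b + c = 43
Solving the system yields a = 4, b = -4, c = -5.
So p(x) = 4x² - 4x - 5.
Check: p(-2) = 19. ✓

p(x) = 4x^2 - 4x - 5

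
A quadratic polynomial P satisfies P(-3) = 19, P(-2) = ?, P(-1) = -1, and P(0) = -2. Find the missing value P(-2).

The 3 known points determine the degree-2 polynomial uniquely.
Write P(t) = at^2 + bt + c. Substituting each data point gives a linear system:
  9a - 3b + c = 19
  a - b + c = -1
  c = -2
Solving the system yields a = 3, b = 2, c = -2.
So P(t) = 3t² + 2t - 2.
Then P(-2) = 6.

6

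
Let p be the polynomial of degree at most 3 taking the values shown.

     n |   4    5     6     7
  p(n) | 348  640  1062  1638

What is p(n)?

Using the Lagrange interpolation formula with nodes 4, 5, 6, 7:
  L_0(n) = (n - 5)(n - 6)(n - 7) / -6
  L_1(n) = (n - 4)(n - 6)(n - 7) / 2
  L_2(n) = (n - 4)(n - 5)(n - 7) / -2
  L_3(n) = (n - 4)(n - 5)(n - 6) / 6
Then p(n) = 348·L_0(n) + 640·L_1(n) + 1062·L_2(n) + 1638·L_3(n).
Expanding and collecting terms gives p(n) = 4n³ + 5n² + 3n.
Check: p(5) = 640. ✓

p(n) = 4n^3 + 5n^2 + 3n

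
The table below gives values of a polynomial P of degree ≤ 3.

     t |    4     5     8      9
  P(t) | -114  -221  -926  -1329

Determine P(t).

Using the Lagrange interpolation formula with nodes 4, 5, 8, 9:
  L_0(t) = (t - 5)(t - 8)(t - 9) / -20
  L_1(t) = (t - 4)(t - 8)(t - 9) / 12
  L_2(t) = (t - 4)(t - 5)(t - 9) / -12
  L_3(t) = (t - 4)(t - 5)(t - 8) / 20
Then P(t) = -114·L_0(t) - 221·L_1(t) - 926·L_2(t) - 1329·L_3(t).
Expanding and collecting terms gives P(t) = -2t³ + 2t² - 3t - 6.
Check: P(8) = -926. ✓

P(t) = -2t^3 + 2t^2 - 3t - 6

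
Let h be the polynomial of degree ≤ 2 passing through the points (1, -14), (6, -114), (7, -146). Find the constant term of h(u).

-6

Write h(u) = au^2 + bu + c. Substituting each data point gives a linear system:
  a + b + c = -14
  36a + 6b + c = -114
  49a + 7b + c = -146
Solving the system yields a = -2, b = -6, c = -6.
So h(u) = -2u^2 - 6u - 6.
The constant term is -6.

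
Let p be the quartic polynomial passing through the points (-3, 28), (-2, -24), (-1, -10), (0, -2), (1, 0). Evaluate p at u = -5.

978

Using the Lagrange interpolation formula with nodes -3, -2, -1, 0, 1:
  L_0(u) = (u + 2)(u + 1)u(u - 1) / 24
  L_1(u) = (u + 3)(u + 1)u(u - 1) / -6
  L_2(u) = (u + 3)(u + 2)u(u - 1) / 4
  L_3(u) = (u + 3)(u + 2)(u + 1)(u - 1) / -6
  L_4(u) = (u + 3)(u + 2)(u + 1)u / 24
Then p(u) = 28·L_0(u) - 24·L_1(u) - 10·L_2(u) - 2·L_3(u) + 0·L_4(u).
Expanding and collecting terms gives p(u) = 3u⁴ + 6u³ - 6u² - u - 2.
Evaluating at u = -5: p(-5) = 978.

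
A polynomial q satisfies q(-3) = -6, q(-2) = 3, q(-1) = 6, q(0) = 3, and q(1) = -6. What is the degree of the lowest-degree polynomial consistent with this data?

2

Forward differences of the values at t = -3, -2, -1, 0, 1:
  q  : -6  3  6  3  -6
  Δ  : 9  3  -3  -9
  Δ^2: -6  -6  -6
  Δ^3: 0  0
  Δ^4: 0
The second differences are constant (-6) and nonzero, while all higher differences vanish, so the minimal degree is 2.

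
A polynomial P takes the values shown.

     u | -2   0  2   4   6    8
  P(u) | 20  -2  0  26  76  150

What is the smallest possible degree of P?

Forward differences of the values at u = -2, 0, 2, 4, 6, 8:
  P  : 20  -2  0  26  76  150
  Δ  : -22  2  26  50  74
  Δ^2: 24  24  24  24
  Δ^3: 0  0  0
  Δ^4: 0  0
  Δ^5: 0
The second differences are constant (24) and nonzero, while all higher differences vanish, so the minimal degree is 2.

2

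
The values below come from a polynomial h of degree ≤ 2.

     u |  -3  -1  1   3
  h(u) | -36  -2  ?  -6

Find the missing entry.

8

The 3 known points determine the degree-2 polynomial uniquely.
Write h(u) = au^2 + bu + c. Substituting each data point gives a linear system:
  9a - 3b + c = -36
  a - b + c = -2
  9a + 3b + c = -6
Solving the system yields a = -3, b = 5, c = 6.
So h(u) = -3u^2 + 5u + 6.
Then h(1) = 8.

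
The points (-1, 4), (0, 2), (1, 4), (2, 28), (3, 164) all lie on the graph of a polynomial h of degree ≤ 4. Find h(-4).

934

Using the Lagrange interpolation formula with nodes -1, 0, 1, 2, 3:
  L_0(t) = t(t - 1)(t - 2)(t - 3) / 24
  L_1(t) = (t + 1)(t - 1)(t - 2)(t - 3) / -6
  L_2(t) = (t + 1)t(t - 2)(t - 3) / 4
  L_3(t) = (t + 1)t(t - 1)(t - 3) / -6
  L_4(t) = (t + 1)t(t - 1)(t - 2) / 24
Then h(t) = 4·L_0(t) + 2·L_1(t) + 4·L_2(t) + 28·L_3(t) + 164·L_4(t).
Expanding and collecting terms gives h(t) = 3t⁴ - 3t³ - t² + 3t + 2.
Evaluating at t = -4: h(-4) = 934.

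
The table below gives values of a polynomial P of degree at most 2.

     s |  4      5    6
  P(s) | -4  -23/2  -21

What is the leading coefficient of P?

-1

Write P(s) = as^2 + bs + c. Substituting each data point gives a linear system:
  16a + 4b + c = -4
  25a + 5b + c = -23/2
  36a + 6b + c = -21
Solving the system yields a = -1, b = 3/2, c = 6.
So P(s) = -s² + (3/2)s + 6.
The leading coefficient is -1.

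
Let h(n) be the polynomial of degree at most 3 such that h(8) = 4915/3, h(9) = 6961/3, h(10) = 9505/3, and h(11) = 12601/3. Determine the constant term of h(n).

-5/3

Write h(n) = an^3 + bn^2 + cn + d. Substituting each data point gives a linear system:
  512a + 64b + 8c + d = 4915/3
  729a + 81b + 9c + d = 6961/3
  1000a + 100b + 10c + d = 9505/3
  1331a + 121b + 11c + d = 12601/3
Solving the system yields a = 3, b = 2, c = -3, d = -5/3.
So h(n) = 3n³ + 2n² - 3n - 5/3.
The constant term is -5/3.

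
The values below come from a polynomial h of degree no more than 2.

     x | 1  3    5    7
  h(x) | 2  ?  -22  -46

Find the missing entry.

-6

The 3 known points determine the degree-2 polynomial uniquely.
Write h(x) = ax^2 + bx + c. Substituting each data point gives a linear system:
  a + b + c = 2
  25a + 5b + c = -22
  49a + 7b + c = -46
Solving the system yields a = -1, b = 0, c = 3.
So h(x) = -x^2 + 3.
Then h(3) = -6.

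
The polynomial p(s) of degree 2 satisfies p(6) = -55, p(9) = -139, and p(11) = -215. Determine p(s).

Write p(s) = as^2 + bs + c. Substituting each data point gives a linear system:
  36a + 6b + c = -55
  81a + 9b + c = -139
  121a + 11b + c = -215
Solving the system yields a = -2, b = 2, c = 5.
So p(s) = -2s^2 + 2s + 5.
Check: p(11) = -215. ✓

p(s) = -2s^2 + 2s + 5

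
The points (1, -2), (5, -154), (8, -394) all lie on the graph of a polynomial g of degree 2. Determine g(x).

g(x) = -6x^2 - 2x + 6

Using the Lagrange interpolation formula with nodes 1, 5, 8:
  L_0(x) = (x - 5)(x - 8) / 28
  L_1(x) = (x - 1)(x - 8) / -12
  L_2(x) = (x - 1)(x - 5) / 21
Then g(x) = -2·L_0(x) - 154·L_1(x) - 394·L_2(x).
Expanding and collecting terms gives g(x) = -6x^2 - 2x + 6.
Check: g(5) = -154. ✓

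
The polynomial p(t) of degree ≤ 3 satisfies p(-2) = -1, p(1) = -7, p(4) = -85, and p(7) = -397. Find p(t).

p(t) = -t^3 - t^2 - 5

Write p(t) = at^3 + bt^2 + ct + d. Substituting each data point gives a linear system:
  -8a + 4b - 2c + d = -1
  a + b + c + d = -7
  64a + 16b + 4c + d = -85
  343a + 49b + 7c + d = -397
Solving the system yields a = -1, b = -1, c = 0, d = -5.
So p(t) = -t³ - t² - 5.
Check: p(4) = -85. ✓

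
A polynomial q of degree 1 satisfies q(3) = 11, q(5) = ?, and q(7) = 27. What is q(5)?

19

On equispaced nodes a degree-1 polynomial has vanishing second forward difference, so
  q(3) - 2·q(5) + q(7) = 0.
Substituting the known values and solving for q(5):
  -2·q(5) = -38
  q(5) = 19.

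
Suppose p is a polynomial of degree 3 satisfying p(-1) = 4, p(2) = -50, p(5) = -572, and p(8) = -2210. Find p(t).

Using the Lagrange interpolation formula with nodes -1, 2, 5, 8:
  L_0(t) = (t - 2)(t - 5)(t - 8) / -162
  L_1(t) = (t + 1)(t - 5)(t - 8) / 54
  L_2(t) = (t + 1)(t - 2)(t - 8) / -54
  L_3(t) = (t + 1)(t - 2)(t - 5) / 162
Then p(t) = 4·L_0(t) - 50·L_1(t) - 572·L_2(t) - 2210·L_3(t).
Expanding and collecting terms gives p(t) = -4t³ - 2t² - 4t - 2.
Check: p(5) = -572. ✓

p(t) = -4t^3 - 2t^2 - 4t - 2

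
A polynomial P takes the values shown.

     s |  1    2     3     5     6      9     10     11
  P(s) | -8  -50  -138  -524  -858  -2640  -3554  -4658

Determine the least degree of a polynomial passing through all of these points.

3

Divided differences on the nodes 1, 2, 3, 5, 6, 9, 10, 11:
  order 0: -8  -50  -138  -524  -858  -2640  -3554  -4658
  order 1: -42  -88  -193  -334  -594  -914  -1104
  order 2: -23  -35  -47  -65  -80  -95
  order 3: -3  -3  -3  -3  -3
  order 4: 0  0  0  0
  order 5: 0  0  0
  order 6: 0  0
  order 7: 0
The order-3 divided differences are all -3 (nonzero) and every higher order vanishes, so the data lies on a polynomial of degree exactly 3.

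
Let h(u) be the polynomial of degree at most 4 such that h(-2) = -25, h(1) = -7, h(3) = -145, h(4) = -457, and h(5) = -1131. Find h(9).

Using the Lagrange interpolation formula with nodes -2, 1, 3, 4, 5:
  L_0(u) = (u - 1)(u - 3)(u - 4)(u - 5) / 630
  L_1(u) = (u + 2)(u - 3)(u - 4)(u - 5) / -72
  L_2(u) = (u + 2)(u - 1)(u - 4)(u - 5) / 20
  L_3(u) = (u + 2)(u - 1)(u - 3)(u - 5) / -18
  L_4(u) = (u + 2)(u - 1)(u - 3)(u - 4) / 56
Then h(u) = -25·L_0(u) - 7·L_1(u) - 145·L_2(u) - 457·L_3(u) - 1131·L_4(u).
Expanding and collecting terms gives h(u) = -2u⁴ + u³ + u² - 6u - 1.
Evaluating at u = 9: h(9) = -12367.

-12367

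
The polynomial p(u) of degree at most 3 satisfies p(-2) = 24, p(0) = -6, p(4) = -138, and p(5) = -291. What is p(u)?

Using the Lagrange interpolation formula with nodes -2, 0, 4, 5:
  L_0(u) = u(u - 4)(u - 5) / -84
  L_1(u) = (u + 2)(u - 4)(u - 5) / 40
  L_2(u) = (u + 2)u(u - 5) / -24
  L_3(u) = (u + 2)u(u - 4) / 35
Then p(u) = 24·L_0(u) - 6·L_1(u) - 138·L_2(u) - 291·L_3(u).
Expanding and collecting terms gives p(u) = -3u³ + 3u² + 3u - 6.
Check: p(0) = -6. ✓

p(u) = -3u^3 + 3u^2 + 3u - 6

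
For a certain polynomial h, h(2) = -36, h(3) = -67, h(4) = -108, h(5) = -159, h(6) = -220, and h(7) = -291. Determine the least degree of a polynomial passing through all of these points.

2

Forward differences of the values at n = 2, 3, 4, 5, 6, 7:
  h  : -36  -67  -108  -159  -220  -291
  Δ  : -31  -41  -51  -61  -71
  Δ^2: -10  -10  -10  -10
  Δ^3: 0  0  0
  Δ^4: 0  0
  Δ^5: 0
The second differences are constant (-10) and nonzero, while all higher differences vanish, so the minimal degree is 2.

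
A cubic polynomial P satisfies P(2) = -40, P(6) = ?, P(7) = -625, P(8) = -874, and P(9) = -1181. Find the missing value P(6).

The 4 known points determine the degree-3 polynomial uniquely.
Write P(x) = ax^3 + bx^2 + cx + d. Substituting each data point gives a linear system:
  8a + 4b + 2c + d = -40
  343a + 49b + 7c + d = -625
  512a + 64b + 8c + d = -874
  729a + 81b + 9c + d = -1181
Solving the system yields a = -1, b = -5, c = -5, d = -2.
So P(x) = -x^3 - 5x^2 - 5x - 2.
Then P(6) = -428.

-428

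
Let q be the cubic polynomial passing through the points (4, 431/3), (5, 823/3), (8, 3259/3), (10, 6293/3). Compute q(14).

Write q(u) = au^3 + bu^2 + cu + d. Substituting each data point gives a linear system:
  64a + 16b + 4c + d = 431/3
  125a + 25b + 5c + d = 823/3
  512a + 64b + 8c + d = 3259/3
  1000a + 100b + 10c + d = 6293/3
Solving the system yields a = 2, b = 1, c = -1/3, d = 1.
So q(u) = 2u^3 + u^2 - (1/3)u + 1.
Then q(14) = 17041/3.

17041/3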